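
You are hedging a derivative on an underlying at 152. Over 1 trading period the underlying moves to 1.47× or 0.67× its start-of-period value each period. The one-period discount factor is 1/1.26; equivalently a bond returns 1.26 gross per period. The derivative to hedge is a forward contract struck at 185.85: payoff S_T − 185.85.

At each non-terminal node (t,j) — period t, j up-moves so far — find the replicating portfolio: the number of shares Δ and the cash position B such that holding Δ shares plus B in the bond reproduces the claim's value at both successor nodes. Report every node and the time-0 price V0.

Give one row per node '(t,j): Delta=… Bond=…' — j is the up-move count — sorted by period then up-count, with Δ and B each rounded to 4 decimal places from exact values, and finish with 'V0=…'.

(0,0): Delta=1.0000 Bond=-147.5000
V0=4.5000

Risk-neutral probability p* = (R−d)/(u−d) = (1.26−0.67)/(1.47−0.67) = 0.7375.
At expiry t=1: V(1,0)=-84.0100, V(1,1)=37.5900
  t=0,j=0: stock 152.0000 → up 223.4400 (V=37.5900), down 101.8400 (V=-84.0100). Price 4.5000; hedge Δ=1.0000, bond B=-147.5000.
Self-financing check: at every node Δ·S+B equals the discounted successor values.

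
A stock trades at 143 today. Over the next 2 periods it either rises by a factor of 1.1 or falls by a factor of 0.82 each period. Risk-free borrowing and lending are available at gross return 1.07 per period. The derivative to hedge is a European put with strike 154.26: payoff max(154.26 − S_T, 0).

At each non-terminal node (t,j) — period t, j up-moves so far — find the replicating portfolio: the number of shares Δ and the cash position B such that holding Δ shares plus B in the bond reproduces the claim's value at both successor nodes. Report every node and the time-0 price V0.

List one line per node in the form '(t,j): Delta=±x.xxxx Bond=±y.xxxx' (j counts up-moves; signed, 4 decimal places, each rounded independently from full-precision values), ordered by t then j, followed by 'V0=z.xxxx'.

(0,0): Delta=-0.6088 Bond=91.8685
(1,0): Delta=-1.0000 Bond=144.1682
(1,1): Delta=-0.5738 Bond=92.7951
V0=4.8062

Since d<R<u, set p* = (R−d)/(u−d) = 0.8929; price each node as the discounted p*-expectation of its children.
Payoff layer (t=2): V(2,0)=58.1068, V(2,1)=25.2740, V(2,2)=0.0000
Node (1,0) S=117.2600: V=(p*·25.2740+(1−p*)·58.1068)/1.07=26.9082; Δ=(25.2740−58.1068)/(128.9860−96.1532)=-1.0000; B=V−Δ·S=144.1682
Node (1,1) S=157.3000: V=(p*·0.0000+(1−p*)·25.2740)/1.07=2.5308; Δ=(0.0000−25.2740)/(173.0300−128.9860)=-0.5738; B=V−Δ·S=92.7951
Node (0,0) S=143.0000: V=(p*·2.5308+(1−p*)·26.9082)/1.07=4.8062; Δ=(2.5308−26.9082)/(157.3000−117.2600)=-0.6088; B=V−Δ·S=91.8685
Self-financing check: at every node Δ·S+B equals the discounted successor values.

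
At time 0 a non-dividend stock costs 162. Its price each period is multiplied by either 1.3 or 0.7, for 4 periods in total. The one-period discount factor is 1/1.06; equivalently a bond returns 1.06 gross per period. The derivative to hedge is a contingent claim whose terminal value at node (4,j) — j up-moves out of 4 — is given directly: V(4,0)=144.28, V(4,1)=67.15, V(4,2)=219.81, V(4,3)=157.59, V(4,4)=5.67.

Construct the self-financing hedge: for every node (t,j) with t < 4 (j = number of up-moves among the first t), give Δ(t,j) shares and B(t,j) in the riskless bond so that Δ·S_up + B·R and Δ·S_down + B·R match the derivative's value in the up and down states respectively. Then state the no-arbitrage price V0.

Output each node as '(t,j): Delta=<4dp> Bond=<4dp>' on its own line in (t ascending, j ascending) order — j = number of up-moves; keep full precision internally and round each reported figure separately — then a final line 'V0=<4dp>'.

(0,0): Delta=-0.1785 Bond=143.9064
(1,0): Delta=0.5041 Bond=75.1365
(1,1): Delta=-0.4235 Bond=204.1436
(2,0): Delta=1.2032 Bond=24.1492
(2,1): Delta=0.2531 Bond=116.6417
(2,2): Delta=-0.6664 Bond=282.8925
(3,0): Delta=-2.3135 Bond=221.0047
(3,1): Delta=2.4656 Bond=-104.6730
(3,2): Delta=-0.5411 Bond=275.8491
(3,3): Delta=-0.7114 Bond=315.8774
V0=114.9899

No-arbitrage ⇒ martingale measure with p* = (R−d)/(u−d) = 0.6000.
Terminal values V(4,·): V(4,0)=144.2800, V(4,1)=67.1500, V(4,2)=219.8100, V(4,3)=157.5900, V(4,4)=5.6700
Node (3,0) S=55.5660: V=(p*·67.1500+(1−p*)·144.2800)/1.06=92.4547; Δ=(67.1500−144.2800)/(72.2358−38.8962)=-2.3135; B=V−Δ·S=221.0047
Node (3,1) S=103.1940: V=(p*·219.8100+(1−p*)·67.1500)/1.06=149.7604; Δ=(219.8100−67.1500)/(134.1522−72.2358)=2.4656; B=V−Δ·S=-104.6730
Node (3,2) S=191.6460: V=(p*·157.5900+(1−p*)·219.8100)/1.06=172.1491; Δ=(157.5900−219.8100)/(249.1398−134.1522)=-0.5411; B=V−Δ·S=275.8491
Node (3,3) S=355.9140: V=(p*·5.6700+(1−p*)·157.5900)/1.06=62.6774; Δ=(5.6700−157.5900)/(462.6882−249.1398)=-0.7114; B=V−Δ·S=315.8774
Node (2,0) S=79.3800: V=(p*·149.7604+(1−p*)·92.4547)/1.06=119.6586; Δ=(149.7604−92.4547)/(103.1940−55.5660)=1.2032; B=V−Δ·S=24.1492
Node (2,1) S=147.4200: V=(p*·172.1491+(1−p*)·149.7604)/1.06=153.9562; Δ=(172.1491−149.7604)/(191.6460−103.1940)=0.2531; B=V−Δ·S=116.6417
Node (2,2) S=273.7800: V=(p*·62.6774+(1−p*)·172.1491)/1.06=100.4397; Δ=(62.6774−172.1491)/(355.9140−191.6460)=-0.6664; B=V−Δ·S=282.8925
Node (1,0) S=113.4000: V=(p*·153.9562+(1−p*)·119.6586)/1.06=132.2992; Δ=(153.9562−119.6586)/(147.4200−79.3800)=0.5041; B=V−Δ·S=75.1365
Node (1,1) S=210.6000: V=(p*·100.4397+(1−p*)·153.9562)/1.06=114.9493; Δ=(100.4397−153.9562)/(273.7800−147.4200)=-0.4235; B=V−Δ·S=204.1436
Node (0,0) S=162.0000: V=(p*·114.9493+(1−p*)·132.2992)/1.06=114.9899; Δ=(114.9493−132.2992)/(210.6000−113.4000)=-0.1785; B=V−Δ·S=143.9064
Root portfolio cost Δ·162+B reproduces V0=114.9899.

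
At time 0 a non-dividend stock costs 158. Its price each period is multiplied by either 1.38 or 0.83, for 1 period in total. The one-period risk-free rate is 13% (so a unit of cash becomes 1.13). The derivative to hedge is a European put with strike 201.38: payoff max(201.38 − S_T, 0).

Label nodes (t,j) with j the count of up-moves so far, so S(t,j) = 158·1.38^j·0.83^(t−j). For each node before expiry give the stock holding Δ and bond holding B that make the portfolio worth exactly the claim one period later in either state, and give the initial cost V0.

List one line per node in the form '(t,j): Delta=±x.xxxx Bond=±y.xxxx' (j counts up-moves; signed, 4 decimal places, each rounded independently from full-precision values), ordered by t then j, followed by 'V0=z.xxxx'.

(0,0): Delta=-0.8083 Bond=155.9633
V0=28.2542

Since d<R<u, set p* = (R−d)/(u−d) = 0.5455; price each node as the discounted p*-expectation of its children.
At expiry t=1: V(1,0)=70.2400, V(1,1)=0.0000
Node (0,0) S=158.0000: V=(p*·0.0000+(1−p*)·70.2400)/1.13=28.2542; Δ=(0.0000−70.2400)/(218.0400−131.1400)=-0.8083; B=V−Δ·S=155.9633
Check: Δ(0,0)·S0 + B(0,0) = 28.2542 = V0.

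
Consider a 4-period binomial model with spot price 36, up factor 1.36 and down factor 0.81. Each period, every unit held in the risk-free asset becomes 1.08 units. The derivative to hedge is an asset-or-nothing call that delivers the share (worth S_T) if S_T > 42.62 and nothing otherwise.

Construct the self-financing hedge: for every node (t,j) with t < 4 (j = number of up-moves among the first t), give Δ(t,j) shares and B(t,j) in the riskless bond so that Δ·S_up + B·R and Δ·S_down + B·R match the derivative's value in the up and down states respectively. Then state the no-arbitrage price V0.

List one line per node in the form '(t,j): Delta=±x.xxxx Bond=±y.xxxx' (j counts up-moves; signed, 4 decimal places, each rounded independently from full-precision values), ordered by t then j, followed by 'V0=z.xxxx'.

(0,0): Delta=1.3425 Bond=-18.0506
(1,0): Delta=1.5494 Bond=-25.5286
(1,1): Delta=1.2147 Bond=-13.2371
(2,0): Delta=1.5286 Bond=-27.0786
(2,1): Delta=1.5623 Bond=-28.0815
(2,2): Delta=1.0000 Bond=0.0000
(3,0): Delta=0.0000 Bond=0.0000
(3,1): Delta=2.4727 Bond=-59.5729
(3,2): Delta=1.0000 Bond=0.0000
(3,3): Delta=1.0000 Bond=0.0000
V0=30.2798

Since d<R<u, set p* = (R−d)/(u−d) = 0.4909; price each node as the discounted p*-expectation of its children.
At expiry t=4: V(4,0)=0.0000, V(4,1)=0.0000, V(4,2)=43.6868, V(4,3)=73.3507, V(4,4)=123.1567
  t=3,j=0: stock 19.1319 → up 26.0194 (V=0.0000), down 15.4968 (V=0.0000). Price 0.0000; hedge Δ=0.0000, bond B=0.0000.
  t=3,j=1: stock 32.1227 → up 43.6868 (V=43.6868), down 26.0194 (V=0.0000). Price 19.8576; hedge Δ=2.4727, bond B=-59.5729.
  t=3,j=2: stock 53.9343 → up 73.3507 (V=73.3507), down 43.6868 (V=43.6868). Price 53.9343; hedge Δ=1.0000, bond B=0.0000.
  t=3,j=3: stock 90.5564 → up 123.1567 (V=123.1567), down 73.3507 (V=73.3507). Price 90.5564; hedge Δ=1.0000, bond B=0.0000.
  t=2,j=0: stock 23.6196 → up 32.1227 (V=19.8576), down 19.1319 (V=0.0000). Price 9.0262; hedge Δ=1.5286, bond B=-27.0786.
  t=2,j=1: stock 39.6576 → up 53.9343 (V=53.9343), down 32.1227 (V=19.8576). Price 33.8761; hedge Δ=1.5623, bond B=-28.0815.
  t=2,j=2: stock 66.5856 → up 90.5564 (V=90.5564), down 53.9343 (V=53.9343). Price 66.5856; hedge Δ=1.0000, bond B=0.0000.
  t=1,j=0: stock 29.1600 → up 39.6576 (V=33.8761), down 23.6196 (V=9.0262). Price 19.6530; hedge Δ=1.5494, bond B=-25.5286.
  t=1,j=1: stock 48.9600 → up 66.5856 (V=66.5856), down 39.6576 (V=33.8761). Price 46.2347; hedge Δ=1.2147, bond B=-13.2371.
  t=0,j=0: stock 36.0000 → up 48.9600 (V=46.2347), down 29.1600 (V=19.6530). Price 30.2798; hedge Δ=1.3425, bond B=-18.0506.
Check: Δ(0,0)·S0 + B(0,0) = 30.2798 = V0.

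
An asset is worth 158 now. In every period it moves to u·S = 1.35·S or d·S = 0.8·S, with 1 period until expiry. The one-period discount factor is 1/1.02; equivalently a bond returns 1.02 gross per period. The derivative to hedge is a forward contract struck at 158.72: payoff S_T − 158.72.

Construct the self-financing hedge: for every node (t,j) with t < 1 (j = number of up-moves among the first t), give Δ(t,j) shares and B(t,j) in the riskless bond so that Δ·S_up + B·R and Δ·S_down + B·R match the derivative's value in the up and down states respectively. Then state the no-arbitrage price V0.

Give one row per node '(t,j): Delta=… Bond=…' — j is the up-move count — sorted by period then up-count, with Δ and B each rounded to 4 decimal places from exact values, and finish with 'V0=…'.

(0,0): Delta=1.0000 Bond=-155.6078
V0=2.3922

Risk-neutral probability p* = (R−d)/(u−d) = (1.02−0.8)/(1.35−0.8) = 0.4000.
Payoff layer (t=1): V(1,0)=-32.3200, V(1,1)=54.5800
(0,0): S=158.0000. Δ = (V_up−V_dn)/(S_up−S_dn) = (54.5800−-32.3200)/(213.3000−126.4000) = 1.0000. V = [p*·54.5800 + (1−p*)·-32.3200]/1.02 = 2.3922. B = V − Δ·S = -155.6078.
Each (Δ,B) replicates both successor values, so the strategy is self-financing and V0 is arbitrage-free.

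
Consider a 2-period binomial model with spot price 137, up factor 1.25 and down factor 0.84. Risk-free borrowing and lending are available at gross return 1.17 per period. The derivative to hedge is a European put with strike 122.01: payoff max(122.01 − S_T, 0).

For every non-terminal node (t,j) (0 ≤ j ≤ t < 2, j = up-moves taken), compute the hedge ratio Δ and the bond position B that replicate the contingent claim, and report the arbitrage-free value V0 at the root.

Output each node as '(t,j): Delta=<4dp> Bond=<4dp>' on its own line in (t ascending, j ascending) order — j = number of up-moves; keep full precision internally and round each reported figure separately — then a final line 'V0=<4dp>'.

No-arbitrage ⇒ martingale measure with p* = (R−d)/(u−d) = 0.8049.
Terminal values V(2,·): V(2,0)=25.3428, V(2,1)=0.0000, V(2,2)=0.0000
Node (1,0) S=115.0800: V=(p*·0.0000+(1−p*)·25.3428)/1.17=4.2264; Δ=(0.0000−25.3428)/(143.8500−96.6672)=-0.5371; B=V−Δ·S=66.0381
Node (1,1) S=171.2500: V=(p*·0.0000+(1−p*)·0.0000)/1.17=0.0000; Δ=(0.0000−0.0000)/(214.0625−143.8500)=0.0000; B=V−Δ·S=0.0000
Node (0,0) S=137.0000: V=(p*·0.0000+(1−p*)·4.2264)/1.17=0.7048; Δ=(0.0000−4.2264)/(171.2500−115.0800)=-0.0752; B=V−Δ·S=11.0132
Each (Δ,B) replicates both successor values, so the strategy is self-financing and V0 is arbitrage-free.

(0,0): Delta=-0.0752 Bond=11.0132
(1,0): Delta=-0.5371 Bond=66.0381
(1,1): Delta=0.0000 Bond=0.0000
V0=0.7048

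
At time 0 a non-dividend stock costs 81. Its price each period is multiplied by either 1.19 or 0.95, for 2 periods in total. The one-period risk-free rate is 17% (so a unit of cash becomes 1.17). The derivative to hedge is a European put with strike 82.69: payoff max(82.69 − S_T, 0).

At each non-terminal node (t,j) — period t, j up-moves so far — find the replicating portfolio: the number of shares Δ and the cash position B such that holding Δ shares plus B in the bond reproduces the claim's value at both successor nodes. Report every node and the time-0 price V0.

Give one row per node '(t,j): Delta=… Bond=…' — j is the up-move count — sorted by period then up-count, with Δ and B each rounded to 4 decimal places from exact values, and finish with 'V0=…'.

(0,0): Delta=-0.0351 Bond=2.8939
(1,0): Delta=-0.5191 Bond=40.6308
(1,1): Delta=0.0000 Bond=0.0000
V0=0.0486

Under the risk-neutral measure, an up-move has probability p* = (R−d)/(u−d) = 0.9167 and values discount at R = 1.17.
At expiry t=2: V(2,0)=9.5875, V(2,1)=0.0000, V(2,2)=0.0000
Node (1,0) S=76.9500: V=(p*·0.0000+(1−p*)·9.5875)/1.17=0.6829; Δ=(0.0000−9.5875)/(91.5705−73.1025)=-0.5191; B=V−Δ·S=40.6308
Node (1,1) S=96.3900: V=(p*·0.0000+(1−p*)·0.0000)/1.17=0.0000; Δ=(0.0000−0.0000)/(114.7041−91.5705)=0.0000; B=V−Δ·S=0.0000
Node (0,0) S=81.0000: V=(p*·0.0000+(1−p*)·0.6829)/1.17=0.0486; Δ=(0.0000−0.6829)/(96.3900−76.9500)=-0.0351; B=V−Δ·S=2.8939
Self-financing check: at every node Δ·S+B equals the discounted successor values.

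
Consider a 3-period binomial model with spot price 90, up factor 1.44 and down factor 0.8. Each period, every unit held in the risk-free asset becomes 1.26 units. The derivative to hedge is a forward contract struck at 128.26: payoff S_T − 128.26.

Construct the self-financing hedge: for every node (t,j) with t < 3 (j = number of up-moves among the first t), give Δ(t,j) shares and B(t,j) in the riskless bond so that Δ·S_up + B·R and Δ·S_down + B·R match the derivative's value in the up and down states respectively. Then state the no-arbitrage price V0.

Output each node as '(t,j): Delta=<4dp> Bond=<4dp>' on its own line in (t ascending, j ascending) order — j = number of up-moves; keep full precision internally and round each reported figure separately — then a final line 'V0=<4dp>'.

No-arbitrage ⇒ martingale measure with p* = (R−d)/(u−d) = 0.7188.
Payoff layer (t=3): V(3,0)=-82.1800, V(3,1)=-45.3160, V(3,2)=21.0392, V(3,3)=140.4786
(2,0): S=57.6000. Δ = (V_up−V_dn)/(S_up−S_dn) = (-45.3160−-82.1800)/(82.9440−46.0800) = 1.0000. V = [p*·-45.3160 + (1−p*)·-82.1800]/1.26 = -44.1937. B = V − Δ·S = -101.7937.
(2,1): S=103.6800. Δ = (V_up−V_dn)/(S_up−S_dn) = (21.0392−-45.3160)/(149.2992−82.9440) = 1.0000. V = [p*·21.0392 + (1−p*)·-45.3160]/1.26 = 1.8863. B = V − Δ·S = -101.7937.
(2,2): S=186.6240. Δ = (V_up−V_dn)/(S_up−S_dn) = (140.4786−21.0392)/(268.7386−149.2992) = 1.0000. V = [p*·140.4786 + (1−p*)·21.0392]/1.26 = 84.8303. B = V − Δ·S = -101.7937.
(1,0): S=72.0000. Δ = (V_up−V_dn)/(S_up−S_dn) = (1.8863−-44.1937)/(103.6800−57.6000) = 1.0000. V = [p*·1.8863 + (1−p*)·-44.1937]/1.26 = -8.7886. B = V − Δ·S = -80.7886.
(1,1): S=129.6000. Δ = (V_up−V_dn)/(S_up−S_dn) = (84.8303−1.8863)/(186.6240−103.6800) = 1.0000. V = [p*·84.8303 + (1−p*)·1.8863]/1.26 = 48.8114. B = V − Δ·S = -80.7886.
(0,0): S=90.0000. Δ = (V_up−V_dn)/(S_up−S_dn) = (48.8114−-8.7886)/(129.6000−72.0000) = 1.0000. V = [p*·48.8114 + (1−p*)·-8.7886]/1.26 = 25.8821. B = V − Δ·S = -64.1179.
Root portfolio cost Δ·90+B reproduces V0=25.8821.

(0,0): Delta=1.0000 Bond=-64.1179
(1,0): Delta=1.0000 Bond=-80.7886
(1,1): Delta=1.0000 Bond=-80.7886
(2,0): Delta=1.0000 Bond=-101.7937
(2,1): Delta=1.0000 Bond=-101.7937
(2,2): Delta=1.0000 Bond=-101.7937
V0=25.8821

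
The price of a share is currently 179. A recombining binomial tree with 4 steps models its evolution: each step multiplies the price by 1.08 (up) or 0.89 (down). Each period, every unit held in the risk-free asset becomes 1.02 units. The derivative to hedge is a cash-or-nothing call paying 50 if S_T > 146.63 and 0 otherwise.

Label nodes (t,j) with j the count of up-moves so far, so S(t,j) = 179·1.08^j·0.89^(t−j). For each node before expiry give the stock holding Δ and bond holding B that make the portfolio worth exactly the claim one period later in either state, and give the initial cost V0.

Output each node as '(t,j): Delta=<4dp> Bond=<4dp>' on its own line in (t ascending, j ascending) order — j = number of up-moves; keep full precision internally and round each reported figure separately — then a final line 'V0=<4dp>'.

(0,0): Delta=0.2836 Bond=-9.0083
(1,0): Delta=0.6861 Bond=-73.3154
(1,1): Delta=0.1305 Bond=20.4085
(2,0): Delta=1.2450 Bond=-154.0266
(2,1): Delta=0.4735 Bond=-38.2071
(2,2): Delta=0.0000 Bond=48.0584
(3,0): Delta=0.0000 Bond=0.0000
(3,1): Delta=1.7185 Bond=-229.6182
(3,2): Delta=0.0000 Bond=49.0196
(3,3): Delta=0.0000 Bond=49.0196
V0=41.7517

No-arbitrage ⇒ martingale measure with p* = (R−d)/(u−d) = 0.6842.
Terminal values V(4,·): V(4,0)=0.0000, V(4,1)=0.0000, V(4,2)=50.0000, V(4,3)=50.0000, V(4,4)=50.0000
  t=3,j=0: stock 126.1895 → up 136.2846 (V=0.0000), down 112.3086 (V=0.0000). Price 0.0000; hedge Δ=0.0000, bond B=0.0000.
  t=3,j=1: stock 153.1288 → up 165.3791 (V=50.0000), down 136.2846 (V=0.0000). Price 33.5397; hedge Δ=1.7185, bond B=-229.6182.
  t=3,j=2: stock 185.8192 → up 200.6847 (V=50.0000), down 165.3791 (V=50.0000). Price 49.0196; hedge Δ=0.0000, bond B=49.0196.
  t=3,j=3: stock 225.4884 → up 243.5275 (V=50.0000), down 200.6847 (V=50.0000). Price 49.0196; hedge Δ=0.0000, bond B=49.0196.
  t=2,j=0: stock 141.7859 → up 153.1288 (V=33.5397), down 126.1895 (V=0.0000). Price 22.4983; hedge Δ=1.2450, bond B=-154.0266.
  t=2,j=1: stock 172.0548 → up 185.8192 (V=49.0196), down 153.1288 (V=33.5397). Price 43.2659; hedge Δ=0.4735, bond B=-38.2071.
  t=2,j=2: stock 208.7856 → up 225.4884 (V=49.0196), down 185.8192 (V=49.0196). Price 48.0584; hedge Δ=0.0000, bond B=48.0584.
  t=1,j=0: stock 159.3100 → up 172.0548 (V=43.2659), down 141.7859 (V=22.4983). Price 35.9879; hedge Δ=0.6861, bond B=-73.3154.
  t=1,j=1: stock 193.3200 → up 208.7856 (V=48.0584), down 172.0548 (V=43.2659). Price 45.6324; hedge Δ=0.1305, bond B=20.4085.
  t=0,j=0: stock 179.0000 → up 193.3200 (V=45.6324), down 159.3100 (V=35.9879). Price 41.7517; hedge Δ=0.2836, bond B=-9.0083.
Each (Δ,B) replicates both successor values, so the strategy is self-financing and V0 is arbitrage-free.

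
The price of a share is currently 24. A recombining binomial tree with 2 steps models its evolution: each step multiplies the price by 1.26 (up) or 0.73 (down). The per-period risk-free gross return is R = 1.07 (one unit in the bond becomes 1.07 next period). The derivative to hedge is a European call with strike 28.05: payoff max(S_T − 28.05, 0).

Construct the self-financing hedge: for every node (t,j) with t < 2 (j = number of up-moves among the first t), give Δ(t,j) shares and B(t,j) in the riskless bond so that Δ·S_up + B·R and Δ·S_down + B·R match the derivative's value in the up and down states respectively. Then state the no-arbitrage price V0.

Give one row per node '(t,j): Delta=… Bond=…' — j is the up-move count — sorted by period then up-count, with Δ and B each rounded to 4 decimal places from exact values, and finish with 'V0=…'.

The replicating-portfolio and risk-neutral prices coincide; use p* = (1.07−0.73)/(1.26−0.73) = 0.6415 for the latter.
Terminal values V(2,·): V(2,0)=0.0000, V(2,1)=0.0000, V(2,2)=10.0524
Node (1,0) S=17.5200: V=(p*·0.0000+(1−p*)·0.0000)/1.07=0.0000; Δ=(0.0000−0.0000)/(22.0752−12.7896)=0.0000; B=V−Δ·S=0.0000
Node (1,1) S=30.2400: V=(p*·10.0524+(1−p*)·0.0000)/1.07=6.0268; Δ=(10.0524−0.0000)/(38.1024−22.0752)=0.6272; B=V−Δ·S=-12.9400
Node (0,0) S=24.0000: V=(p*·6.0268+(1−p*)·0.0000)/1.07=3.6133; Δ=(6.0268−0.0000)/(30.2400−17.5200)=0.4738; B=V−Δ·S=-7.7580
The time-0 hedge costs 3.6133, which is the no-arbitrage price.

(0,0): Delta=0.4738 Bond=-7.7580
(1,0): Delta=0.0000 Bond=0.0000
(1,1): Delta=0.6272 Bond=-12.9400
V0=3.6133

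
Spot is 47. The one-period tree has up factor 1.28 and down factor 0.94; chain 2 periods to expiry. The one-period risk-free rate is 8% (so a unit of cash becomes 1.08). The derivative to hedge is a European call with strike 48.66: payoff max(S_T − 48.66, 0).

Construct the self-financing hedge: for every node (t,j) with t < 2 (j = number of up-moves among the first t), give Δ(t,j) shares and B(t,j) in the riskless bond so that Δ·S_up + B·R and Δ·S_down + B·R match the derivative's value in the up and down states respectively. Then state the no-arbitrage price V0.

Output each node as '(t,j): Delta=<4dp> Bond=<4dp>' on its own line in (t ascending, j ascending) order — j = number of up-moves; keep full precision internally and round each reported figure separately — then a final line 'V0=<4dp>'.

No-arbitrage ⇒ martingale measure with p* = (R−d)/(u−d) = 0.4118.
Payoff layer (t=2): V(2,0)=0.0000, V(2,1)=7.8904, V(2,2)=28.3448
(1,0): S=44.1800. Δ = (V_up−V_dn)/(S_up−S_dn) = (7.8904−0.0000)/(56.5504−41.5292) = 0.5253. V = [p*·7.8904 + (1−p*)·0.0000]/1.08 = 3.0083. B = V − Δ·S = -20.1987.
(1,1): S=60.1600. Δ = (V_up−V_dn)/(S_up−S_dn) = (28.3448−7.8904)/(77.0048−56.5504) = 1.0000. V = [p*·28.3448 + (1−p*)·7.8904]/1.08 = 15.1044. B = V − Δ·S = -45.0556.
(0,0): S=47.0000. Δ = (V_up−V_dn)/(S_up−S_dn) = (15.1044−3.0083)/(60.1600−44.1800) = 0.7570. V = [p*·15.1044 + (1−p*)·3.0083]/1.08 = 7.3973. B = V − Δ·S = -28.1795.
Check: Δ(0,0)·S0 + B(0,0) = 7.3973 = V0.

(0,0): Delta=0.7570 Bond=-28.1795
(1,0): Delta=0.5253 Bond=-20.1987
(1,1): Delta=1.0000 Bond=-45.0556
V0=7.3973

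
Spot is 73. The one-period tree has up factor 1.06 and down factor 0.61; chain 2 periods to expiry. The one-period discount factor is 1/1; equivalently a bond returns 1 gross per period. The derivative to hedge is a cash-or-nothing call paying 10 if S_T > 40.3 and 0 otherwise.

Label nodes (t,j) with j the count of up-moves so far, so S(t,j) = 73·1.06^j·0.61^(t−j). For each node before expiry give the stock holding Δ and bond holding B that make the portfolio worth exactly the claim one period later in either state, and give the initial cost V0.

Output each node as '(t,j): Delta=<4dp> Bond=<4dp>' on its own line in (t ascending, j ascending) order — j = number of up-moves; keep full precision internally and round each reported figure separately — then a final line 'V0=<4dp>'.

Risk-neutral probability p* = (R−d)/(u−d) = (1−0.61)/(1.06−0.61) = 0.8667.
Terminal payoffs: V(2,0)=0.0000, V(2,1)=10.0000, V(2,2)=10.0000
(1,0): S=44.5300. Δ = (V_up−V_dn)/(S_up−S_dn) = (10.0000−0.0000)/(47.2018−27.1633) = 0.4990. V = [p*·10.0000 + (1−p*)·0.0000]/1 = 8.6667. B = V − Δ·S = -13.5556.
(1,1): S=77.3800. Δ = (V_up−V_dn)/(S_up−S_dn) = (10.0000−10.0000)/(82.0228−47.2018) = 0.0000. V = [p*·10.0000 + (1−p*)·10.0000]/1 = 10.0000. B = V − Δ·S = 10.0000.
(0,0): S=73.0000. Δ = (V_up−V_dn)/(S_up−S_dn) = (10.0000−8.6667)/(77.3800−44.5300) = 0.0406. V = [p*·10.0000 + (1−p*)·8.6667]/1 = 9.8222. B = V − Δ·S = 6.8593.
Root portfolio cost Δ·73+B reproduces V0=9.8222.

(0,0): Delta=0.0406 Bond=6.8593
(1,0): Delta=0.4990 Bond=-13.5556
(1,1): Delta=0.0000 Bond=10.0000
V0=9.8222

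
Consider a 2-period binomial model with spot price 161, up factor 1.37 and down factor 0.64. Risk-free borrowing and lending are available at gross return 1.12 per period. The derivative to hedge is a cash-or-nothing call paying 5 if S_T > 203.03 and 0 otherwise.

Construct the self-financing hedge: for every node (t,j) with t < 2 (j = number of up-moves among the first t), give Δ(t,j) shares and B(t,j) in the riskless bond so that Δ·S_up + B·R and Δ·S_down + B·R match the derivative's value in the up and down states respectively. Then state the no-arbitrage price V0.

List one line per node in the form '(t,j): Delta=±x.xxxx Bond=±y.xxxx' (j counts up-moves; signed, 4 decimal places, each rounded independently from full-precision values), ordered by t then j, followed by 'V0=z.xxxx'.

(0,0): Delta=0.0250 Bond=-2.2978
(1,0): Delta=0.0000 Bond=0.0000
(1,1): Delta=0.0311 Bond=-3.9139
V0=1.7233

Under the risk-neutral measure, an up-move has probability p* = (R−d)/(u−d) = 0.6575 and values discount at R = 1.12.
At expiry t=2: V(2,0)=0.0000, V(2,1)=0.0000, V(2,2)=5.0000
(1,0): S=103.0400. Δ = (V_up−V_dn)/(S_up−S_dn) = (0.0000−0.0000)/(141.1648−65.9456) = 0.0000. V = [p*·0.0000 + (1−p*)·0.0000]/1.12 = 0.0000. B = V − Δ·S = 0.0000.
(1,1): S=220.5700. Δ = (V_up−V_dn)/(S_up−S_dn) = (5.0000−0.0000)/(302.1809−141.1648) = 0.0311. V = [p*·5.0000 + (1−p*)·0.0000]/1.12 = 2.9354. B = V − Δ·S = -3.9139.
(0,0): S=161.0000. Δ = (V_up−V_dn)/(S_up−S_dn) = (2.9354−0.0000)/(220.5700−103.0400) = 0.0250. V = [p*·2.9354 + (1−p*)·0.0000]/1.12 = 1.7233. B = V − Δ·S = -2.2978.
Root portfolio cost Δ·161+B reproduces V0=1.7233.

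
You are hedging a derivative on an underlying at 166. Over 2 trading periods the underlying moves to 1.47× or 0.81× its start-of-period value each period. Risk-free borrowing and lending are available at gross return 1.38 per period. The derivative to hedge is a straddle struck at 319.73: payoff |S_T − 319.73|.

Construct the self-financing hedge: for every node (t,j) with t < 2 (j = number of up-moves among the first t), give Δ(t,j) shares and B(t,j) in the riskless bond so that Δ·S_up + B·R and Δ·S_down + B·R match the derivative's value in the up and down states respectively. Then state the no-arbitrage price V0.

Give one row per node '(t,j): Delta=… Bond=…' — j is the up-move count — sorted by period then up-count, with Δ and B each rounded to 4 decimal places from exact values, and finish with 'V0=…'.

(0,0): Delta=-0.5547 Bond=124.5012
(1,0): Delta=-1.0000 Bond=231.6884
(1,1): Delta=-0.5159 Bond=162.3575
V0=32.4231

Since d<R<u, set p* = (R−d)/(u−d) = 0.8636; price each node as the discounted p*-expectation of its children.
Terminal values V(2,·): V(2,0)=210.8174, V(2,1)=122.0738, V(2,2)=38.9794
Node (1,0) S=134.4600: V=(p*·122.0738+(1−p*)·210.8174)/1.38=97.2284; Δ=(122.0738−210.8174)/(197.6562−108.9126)=-1.0000; B=V−Δ·S=231.6884
Node (1,1) S=244.0200: V=(p*·38.9794+(1−p*)·122.0738)/1.38=36.4569; Δ=(38.9794−122.0738)/(358.7094−197.6562)=-0.5159; B=V−Δ·S=162.3575
Node (0,0) S=166.0000: V=(p*·36.4569+(1−p*)·97.2284)/1.38=32.4231; Δ=(36.4569−97.2284)/(244.0200−134.4600)=-0.5547; B=V−Δ·S=124.5012
Check: Δ(0,0)·S0 + B(0,0) = 32.4231 = V0.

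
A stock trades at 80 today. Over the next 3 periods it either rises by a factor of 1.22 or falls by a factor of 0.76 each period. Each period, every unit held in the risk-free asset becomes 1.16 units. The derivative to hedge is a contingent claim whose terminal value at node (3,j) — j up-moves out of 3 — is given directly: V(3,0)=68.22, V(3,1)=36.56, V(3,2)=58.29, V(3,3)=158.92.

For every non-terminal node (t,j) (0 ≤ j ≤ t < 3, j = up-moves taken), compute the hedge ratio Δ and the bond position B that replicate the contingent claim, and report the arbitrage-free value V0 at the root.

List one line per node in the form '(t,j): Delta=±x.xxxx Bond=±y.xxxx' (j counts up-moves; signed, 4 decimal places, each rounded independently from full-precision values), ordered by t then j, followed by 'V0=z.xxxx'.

Risk-neutral probability p* = (R−d)/(u−d) = (1.16−0.76)/(1.22−0.76) = 0.8696.
Payoff layer (t=3): V(3,0)=68.2200, V(3,1)=36.5600, V(3,2)=58.2900, V(3,3)=158.9200
(2,0): S=46.2080. Δ = (V_up−V_dn)/(S_up−S_dn) = (36.5600−68.2200)/(56.3738−35.1181) = -1.4895. V = [p*·36.5600 + (1−p*)·68.2200]/1.16 = 35.0772. B = V − Δ·S = 103.9033.
(2,1): S=74.1760. Δ = (V_up−V_dn)/(S_up−S_dn) = (58.2900−36.5600)/(90.4947−56.3738) = 0.6369. V = [p*·58.2900 + (1−p*)·36.5600]/1.16 = 47.8066. B = V − Δ·S = 0.5675.
(2,2): S=119.0720. Δ = (V_up−V_dn)/(S_up−S_dn) = (158.9200−58.2900)/(145.2678−90.4947) = 1.8372. V = [p*·158.9200 + (1−p*)·58.2900]/1.16 = 125.6848. B = V − Δ·S = -93.0761.
(1,0): S=60.8000. Δ = (V_up−V_dn)/(S_up−S_dn) = (47.8066−35.0772)/(74.1760−46.2080) = 0.4551. V = [p*·47.8066 + (1−p*)·35.0772]/1.16 = 39.7812. B = V − Δ·S = 12.1087.
(1,1): S=97.6000. Δ = (V_up−V_dn)/(S_up−S_dn) = (125.6848−47.8066)/(119.0720−74.1760) = 1.7346. V = [p*·125.6848 + (1−p*)·47.8066]/1.16 = 99.5920. B = V − Δ·S = -69.7084.
(0,0): S=80.0000. Δ = (V_up−V_dn)/(S_up−S_dn) = (99.5920−39.7812)/(97.6000−60.8000) = 1.6253. V = [p*·99.5920 + (1−p*)·39.7812]/1.16 = 79.1298. B = V − Δ·S = -50.8936.
Root portfolio cost Δ·80+B reproduces V0=79.1298.

(0,0): Delta=1.6253 Bond=-50.8936
(1,0): Delta=0.4551 Bond=12.1087
(1,1): Delta=1.7346 Bond=-69.7084
(2,0): Delta=-1.4895 Bond=103.9033
(2,1): Delta=0.6369 Bond=0.5675
(2,2): Delta=1.8372 Bond=-93.0761
V0=79.1298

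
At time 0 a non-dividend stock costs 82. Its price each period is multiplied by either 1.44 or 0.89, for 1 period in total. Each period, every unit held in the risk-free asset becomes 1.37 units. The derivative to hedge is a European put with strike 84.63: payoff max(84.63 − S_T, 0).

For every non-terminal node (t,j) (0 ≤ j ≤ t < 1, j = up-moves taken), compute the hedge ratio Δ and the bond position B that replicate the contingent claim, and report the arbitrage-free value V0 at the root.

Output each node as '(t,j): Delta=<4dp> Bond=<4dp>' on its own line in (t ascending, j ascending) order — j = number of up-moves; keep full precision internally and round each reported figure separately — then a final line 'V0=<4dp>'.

Since d<R<u, set p* = (R−d)/(u−d) = 0.8727; price each node as the discounted p*-expectation of its children.
At expiry t=1: V(1,0)=11.6500, V(1,1)=0.0000
(0,0): S=82.0000. Δ = (V_up−V_dn)/(S_up−S_dn) = (0.0000−11.6500)/(118.0800−72.9800) = -0.2583. V = [p*·0.0000 + (1−p*)·11.6500]/1.37 = 1.0823. B = V − Δ·S = 22.2641.
Each (Δ,B) replicates both successor values, so the strategy is self-financing and V0 is arbitrage-free.

(0,0): Delta=-0.2583 Bond=22.2641
V0=1.0823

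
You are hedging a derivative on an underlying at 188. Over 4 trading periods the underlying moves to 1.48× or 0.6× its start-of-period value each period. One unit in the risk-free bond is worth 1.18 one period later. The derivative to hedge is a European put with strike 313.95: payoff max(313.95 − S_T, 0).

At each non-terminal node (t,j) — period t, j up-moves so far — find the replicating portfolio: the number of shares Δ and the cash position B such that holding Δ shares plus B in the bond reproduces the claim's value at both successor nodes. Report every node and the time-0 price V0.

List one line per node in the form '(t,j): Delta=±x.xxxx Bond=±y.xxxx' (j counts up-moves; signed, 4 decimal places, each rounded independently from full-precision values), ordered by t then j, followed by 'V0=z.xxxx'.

(0,0): Delta=-0.3506 Bond=107.4879
(1,0): Delta=-0.8374 Bond=181.7556
(1,1): Delta=-0.2485 Bond=98.4289
(2,0): Delta=-1.0000 Bond=225.4740
(2,1): Delta=-0.8033 Bond=208.7807
(2,2): Delta=-0.1321 Bond=68.2317
(3,0): Delta=-1.0000 Bond=266.0593
(3,1): Delta=-1.0000 Bond=266.0593
(3,2): Delta=-0.7621 Bond=236.1725
(3,3): Delta=0.0000 Bond=0.0000
V0=41.5833

Risk-neutral probability p* = (R−d)/(u−d) = (1.18−0.6)/(1.48−0.6) = 0.6591.
Payoff layer (t=4): V(4,0)=289.5852, V(4,1)=253.8502, V(4,2)=165.7037, V(4,3)=0.0000, V(4,4)=0.0000
  t=3,j=0: stock 40.6080 → up 60.0998 (V=253.8502), down 24.3648 (V=289.5852). Price 225.4513; hedge Δ=-1.0000, bond B=266.0593.
  t=3,j=1: stock 100.1664 → up 148.2463 (V=165.7037), down 60.0998 (V=253.8502). Price 165.8929; hedge Δ=-1.0000, bond B=266.0593.
  t=3,j=2: stock 247.0771 → up 365.6741 (V=0.0000), down 148.2463 (V=165.7037). Price 47.8728; hedge Δ=-0.7621, bond B=236.1725.
  t=3,j=3: stock 609.4569 → up 901.9962 (V=0.0000), down 365.6741 (V=0.0000). Price 0.0000; hedge Δ=0.0000, bond B=0.0000.
  t=2,j=0: stock 67.6800 → up 100.1664 (V=165.8929), down 40.6080 (V=225.4513). Price 157.7940; hedge Δ=-1.0000, bond B=225.4740.
  t=2,j=1: stock 166.9440 → up 247.0771 (V=47.8728), down 100.1664 (V=165.8929). Price 74.6669; hedge Δ=-0.8033, bond B=208.7807.
  t=2,j=2: stock 411.7952 → up 609.4569 (V=0.0000), down 247.0771 (V=47.8728). Price 13.8307; hedge Δ=-0.1321, bond B=68.2317.
  t=1,j=0: stock 112.8000 → up 166.9440 (V=74.6669), down 67.6800 (V=157.7940). Price 87.2929; hedge Δ=-0.8374, bond B=181.7556.
  t=1,j=1: stock 278.2400 → up 411.7952 (V=13.8307), down 166.9440 (V=74.6669). Price 29.2969; hedge Δ=-0.2485, bond B=98.4289.
  t=0,j=0: stock 188.0000 → up 278.2400 (V=29.2969), down 112.8000 (V=87.2929). Price 41.5833; hedge Δ=-0.3506, bond B=107.4879.
Self-financing check: at every node Δ·S+B equals the discounted successor values.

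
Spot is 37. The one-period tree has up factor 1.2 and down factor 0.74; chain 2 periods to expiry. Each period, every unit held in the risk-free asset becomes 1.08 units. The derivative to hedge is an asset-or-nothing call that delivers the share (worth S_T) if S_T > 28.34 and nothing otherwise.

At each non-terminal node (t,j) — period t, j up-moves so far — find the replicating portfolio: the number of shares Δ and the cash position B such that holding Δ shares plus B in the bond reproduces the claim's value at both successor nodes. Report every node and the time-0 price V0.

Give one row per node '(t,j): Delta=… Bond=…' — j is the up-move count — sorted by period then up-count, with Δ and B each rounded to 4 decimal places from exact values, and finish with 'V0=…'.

Since d<R<u, set p* = (R−d)/(u−d) = 0.7391; price each node as the discounted p*-expectation of its children.
Terminal values V(2,·): V(2,0)=0.0000, V(2,1)=32.8560, V(2,2)=53.2800
(1,0): S=27.3800. Δ = (V_up−V_dn)/(S_up−S_dn) = (32.8560−0.0000)/(32.8560−20.2612) = 2.6087. V = [p*·32.8560 + (1−p*)·0.0000]/1.08 = 22.4860. B = V − Δ·S = -48.9401.
(1,1): S=44.4000. Δ = (V_up−V_dn)/(S_up−S_dn) = (53.2800−32.8560)/(53.2800−32.8560) = 1.0000. V = [p*·53.2800 + (1−p*)·32.8560]/1.08 = 44.4000. B = V − Δ·S = 0.0000.
(0,0): S=37.0000. Δ = (V_up−V_dn)/(S_up−S_dn) = (44.4000−22.4860)/(44.4000−27.3800) = 1.2875. V = [p*·44.4000 + (1−p*)·22.4860]/1.08 = 35.8179. B = V − Δ·S = -11.8213.
Check: Δ(0,0)·S0 + B(0,0) = 35.8179 = V0.

(0,0): Delta=1.2875 Bond=-11.8213
(1,0): Delta=2.6087 Bond=-48.9401
(1,1): Delta=1.0000 Bond=0.0000
V0=35.8179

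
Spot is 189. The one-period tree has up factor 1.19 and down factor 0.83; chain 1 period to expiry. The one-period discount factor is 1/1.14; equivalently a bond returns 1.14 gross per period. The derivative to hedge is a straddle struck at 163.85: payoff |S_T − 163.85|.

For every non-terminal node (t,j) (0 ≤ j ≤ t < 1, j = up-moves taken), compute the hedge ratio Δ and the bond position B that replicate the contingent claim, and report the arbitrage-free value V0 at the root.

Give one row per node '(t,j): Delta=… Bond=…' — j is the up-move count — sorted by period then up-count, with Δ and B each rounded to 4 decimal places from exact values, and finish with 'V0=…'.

(0,0): Delta=0.7948 Bond=-103.2495
V0=46.9727

Risk-neutral probability p* = (R−d)/(u−d) = (1.14−0.83)/(1.19−0.83) = 0.8611.
At expiry t=1: V(1,0)=6.9800, V(1,1)=61.0600
(0,0): S=189.0000. Δ = (V_up−V_dn)/(S_up−S_dn) = (61.0600−6.9800)/(224.9100−156.8700) = 0.7948. V = [p*·61.0600 + (1−p*)·6.9800]/1.14 = 46.9727. B = V − Δ·S = -103.2495.
The time-0 hedge costs 46.9727, which is the no-arbitrage price.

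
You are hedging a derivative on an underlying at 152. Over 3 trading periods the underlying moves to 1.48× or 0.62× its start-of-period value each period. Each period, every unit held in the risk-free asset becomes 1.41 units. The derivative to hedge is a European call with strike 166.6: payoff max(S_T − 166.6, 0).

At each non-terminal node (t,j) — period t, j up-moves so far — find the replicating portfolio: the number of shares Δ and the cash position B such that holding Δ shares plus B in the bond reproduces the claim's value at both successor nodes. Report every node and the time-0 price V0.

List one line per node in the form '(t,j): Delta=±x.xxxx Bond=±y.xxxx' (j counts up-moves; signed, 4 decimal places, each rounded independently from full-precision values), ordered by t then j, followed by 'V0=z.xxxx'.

No-arbitrage ⇒ martingale measure with p* = (R−d)/(u−d) = 0.9186.
Payoff layer (t=3): V(3,0)=0.0000, V(3,1)=0.0000, V(3,2)=39.8233, V(3,3)=326.1524
Node (2,0) S=58.4288: V=(p*·0.0000+(1−p*)·0.0000)/1.41=0.0000; Δ=(0.0000−0.0000)/(86.4746−36.2259)=0.0000; B=V−Δ·S=0.0000
Node (2,1) S=139.4752: V=(p*·39.8233+(1−p*)·0.0000)/1.41=25.9446; Δ=(39.8233−0.0000)/(206.4233−86.4746)=0.3320; B=V−Δ·S=-20.3616
Node (2,2) S=332.9408: V=(p*·326.1524+(1−p*)·39.8233)/1.41=214.7848; Δ=(326.1524−39.8233)/(492.7524−206.4233)=1.0000; B=V−Δ·S=-118.1560
Node (1,0) S=94.2400: V=(p*·25.9446+(1−p*)·0.0000)/1.41=16.9027; Δ=(25.9446−0.0000)/(139.4752−58.4288)=0.3201; B=V−Δ·S=-13.2654
Node (1,1) S=224.9600: V=(p*·214.7848+(1−p*)·25.9446)/1.41=141.4284; Δ=(214.7848−25.9446)/(332.9408−139.4752)=0.9761; B=V−Δ·S=-78.1532
Node (0,0) S=152.0000: V=(p*·141.4284+(1−p*)·16.9027)/1.41=93.1153; Δ=(141.4284−16.9027)/(224.9600−94.2400)=0.9526; B=V−Δ·S=-51.6820
Check: Δ(0,0)·S0 + B(0,0) = 93.1153 = V0.

(0,0): Delta=0.9526 Bond=-51.6820
(1,0): Delta=0.3201 Bond=-13.2654
(1,1): Delta=0.9761 Bond=-78.1532
(2,0): Delta=0.0000 Bond=0.0000
(2,1): Delta=0.3320 Bond=-20.3616
(2,2): Delta=1.0000 Bond=-118.1560
V0=93.1153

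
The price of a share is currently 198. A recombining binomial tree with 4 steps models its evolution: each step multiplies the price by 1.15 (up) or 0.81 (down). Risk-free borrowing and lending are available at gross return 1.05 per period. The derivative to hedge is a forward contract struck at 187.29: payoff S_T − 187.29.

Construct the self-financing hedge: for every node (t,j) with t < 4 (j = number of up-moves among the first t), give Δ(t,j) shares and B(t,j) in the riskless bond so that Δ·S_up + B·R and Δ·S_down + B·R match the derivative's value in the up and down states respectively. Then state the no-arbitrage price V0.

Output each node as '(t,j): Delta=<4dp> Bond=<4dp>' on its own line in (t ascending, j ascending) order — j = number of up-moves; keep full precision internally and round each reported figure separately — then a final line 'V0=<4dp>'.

Under the risk-neutral measure, an up-move has probability p* = (R−d)/(u−d) = 0.7059 and values discount at R = 1.05.
Payoff layer (t=4): V(4,0)=-102.0575, V(4,1)=-66.2809, V(4,2)=-15.4869, V(4,3)=56.6279, V(4,4)=159.0132
Node (3,0) S=105.2253: V=(p*·-66.2809+(1−p*)·-102.0575)/1.05=-73.1461; Δ=(-66.2809−-102.0575)/(121.0091−85.2325)=1.0000; B=V−Δ·S=-178.3714
Node (3,1) S=149.3940: V=(p*·-15.4869+(1−p*)·-66.2809)/1.05=-28.9775; Δ=(-15.4869−-66.2809)/(171.8031−121.0091)=1.0000; B=V−Δ·S=-178.3714
Node (3,2) S=212.1025: V=(p*·56.6279+(1−p*)·-15.4869)/1.05=33.7311; Δ=(56.6279−-15.4869)/(243.9179−171.8031)=1.0000; B=V−Δ·S=-178.3714
Node (3,3) S=301.1332: V=(p*·159.0132+(1−p*)·56.6279)/1.05=122.7618; Δ=(159.0132−56.6279)/(346.3032−243.9179)=1.0000; B=V−Δ·S=-178.3714
Node (2,0) S=129.9078: V=(p*·-28.9775+(1−p*)·-73.1461)/1.05=-39.9698; Δ=(-28.9775−-73.1461)/(149.3940−105.2253)=1.0000; B=V−Δ·S=-169.8776
Node (2,1) S=184.4370: V=(p*·33.7311+(1−p*)·-28.9775)/1.05=14.5594; Δ=(33.7311−-28.9775)/(212.1026−149.3940)=1.0000; B=V−Δ·S=-169.8776
Node (2,2) S=261.8550: V=(p*·122.7618+(1−p*)·33.7311)/1.05=91.9774; Δ=(122.7618−33.7311)/(301.1332−212.1025)=1.0000; B=V−Δ·S=-169.8776
Node (1,0) S=160.3800: V=(p*·14.5594+(1−p*)·-39.9698)/1.05=-1.4081; Δ=(14.5594−-39.9698)/(184.4370−129.9078)=1.0000; B=V−Δ·S=-161.7881
Node (1,1) S=227.7000: V=(p*·91.9774+(1−p*)·14.5594)/1.05=65.9119; Δ=(91.9774−14.5594)/(261.8550−184.4370)=1.0000; B=V−Δ·S=-161.7881
Node (0,0) S=198.0000: V=(p*·65.9119+(1−p*)·-1.4081)/1.05=43.9161; Δ=(65.9119−-1.4081)/(227.7000−160.3800)=1.0000; B=V−Δ·S=-154.0839
Each (Δ,B) replicates both successor values, so the strategy is self-financing and V0 is arbitrage-free.

(0,0): Delta=1.0000 Bond=-154.0839
(1,0): Delta=1.0000 Bond=-161.7881
(1,1): Delta=1.0000 Bond=-161.7881
(2,0): Delta=1.0000 Bond=-169.8776
(2,1): Delta=1.0000 Bond=-169.8776
(2,2): Delta=1.0000 Bond=-169.8776
(3,0): Delta=1.0000 Bond=-178.3714
(3,1): Delta=1.0000 Bond=-178.3714
(3,2): Delta=1.0000 Bond=-178.3714
(3,3): Delta=1.0000 Bond=-178.3714
V0=43.9161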